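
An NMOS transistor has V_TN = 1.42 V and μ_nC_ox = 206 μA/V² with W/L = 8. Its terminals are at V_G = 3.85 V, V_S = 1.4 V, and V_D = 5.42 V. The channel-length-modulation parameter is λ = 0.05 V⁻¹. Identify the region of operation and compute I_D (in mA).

Saturation; I_D = 1.05 mA

V_GS = V_G − V_S = 3.85 − 1.4 = 2.45 V; V_DS = V_D − V_S = 5.42 − 1.4 = 4.02 V.
k_n = μ_nC_ox · (W/L) = 1.648 mA/V².
V_ov = V_GS − V_TN = 2.45 − 1.42 = 1.03 V.
Since V_DS = 4.02 V ≥ V_ov = 1.03 V, the device is in saturation.
I_D = ½ k_n V_ov² (1 + λ V_DS) = 0.5 × 1.648 × 1.03² × (1 + 0.05 × 4.02) = 1.05 mA.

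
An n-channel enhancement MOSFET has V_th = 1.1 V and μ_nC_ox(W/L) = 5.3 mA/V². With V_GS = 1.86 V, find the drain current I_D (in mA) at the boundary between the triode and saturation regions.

At the boundary V_DS = V_ov = V_GS − V_th = 1.86 − 1.1 = 0.76 V.
I_D = ½ k_n V_ov² = 0.5 × 5.3 × 0.76² = 1.53 mA.

I_D = 1.53 mA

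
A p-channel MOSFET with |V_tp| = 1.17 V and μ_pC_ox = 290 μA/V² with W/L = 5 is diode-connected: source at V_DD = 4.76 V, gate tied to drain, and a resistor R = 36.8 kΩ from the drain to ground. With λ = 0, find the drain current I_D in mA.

With gate tied to drain, V_SG = V_SD ≥ V_SG − |V_tp|, so the device is in saturation.
k_p = μ_pC_ox · (W/L) = 1.45 mA/V².
KCL at the drain: ½ k_p (V_SG − |V_tp|)² = (V_DD − V_SG)/R.
Let x = V_SG − 1.17. Then 26.7 x² + x − 3.59 = 0, giving x = 0.349 V (positive root), so V_SG = 1.52 V.
I_D = (V_DD − V_SG)/R = (4.76 − 1.52) / 36.8 = 0.0881 mA.

I_D = 0.0881 mA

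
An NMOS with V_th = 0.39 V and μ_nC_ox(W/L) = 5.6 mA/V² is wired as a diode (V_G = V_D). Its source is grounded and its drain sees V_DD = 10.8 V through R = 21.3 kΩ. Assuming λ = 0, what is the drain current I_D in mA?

I_D = 0.470 mA

With gate tied to drain, V_GS = V_DS ≥ V_GS − V_th, so the device is in saturation.
KCL at the drain: ½ k_n (V_GS − V_th)² = (V_DD − V_GS)/R.
Let x = V_GS − 0.39. Then 59.6 x² + x − 10.41 = 0, giving x = 0.409 V (positive root), so V_GS = 0.799 V.
I_D = (V_DD − V_GS)/R = (10.8 − 0.799) / 21.3 = 0.47 mA.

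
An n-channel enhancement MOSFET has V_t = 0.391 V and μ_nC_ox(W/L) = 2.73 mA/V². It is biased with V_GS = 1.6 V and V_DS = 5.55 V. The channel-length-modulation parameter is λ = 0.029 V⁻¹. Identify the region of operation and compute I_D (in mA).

V_ov = V_GS − V_t = 1.6 − 0.391 = 1.21 V.
Since V_DS = 5.55 V ≥ V_ov = 1.21 V, the device is in saturation.
I_D = ½ k_n V_ov² (1 + λ V_DS) = 0.5 × 2.73 × 1.21² × (1 + 0.029 × 5.55) = 2.32 mA.

Saturation; I_D = 2.32 mA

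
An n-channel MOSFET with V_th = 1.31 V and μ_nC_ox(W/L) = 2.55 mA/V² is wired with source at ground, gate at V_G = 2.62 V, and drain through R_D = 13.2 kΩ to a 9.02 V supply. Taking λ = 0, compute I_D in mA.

I_D = 0.667 mA

V_GS = V_G = 2.62 V, so V_ov = 2.62 − 1.31 = 1.31 V.
Assume saturation: I_D = ½ k_n V_ov² = 0.5 × 2.55 × 1.31² = 2.19 mA, giving V_DS = V_DD − I_D R_D = 9.02 − 2.19 × 13.2 = -19.9 V.
But -19.9 V < V_ov = 1.31 V, so the device is actually in triode.
In triode I_D = k_n[V_ov V_DS − ½ V_DS²] and I_D = (V_DD − V_DS)/R_D. Equating: 16.8 V_DS² − 45.09 V_DS + 9.02 = 0, giving V_DS = 0.218 V (the root below V_ov).
I_D = (9.02 − 0.218) / 13.2 = 0.667 mA.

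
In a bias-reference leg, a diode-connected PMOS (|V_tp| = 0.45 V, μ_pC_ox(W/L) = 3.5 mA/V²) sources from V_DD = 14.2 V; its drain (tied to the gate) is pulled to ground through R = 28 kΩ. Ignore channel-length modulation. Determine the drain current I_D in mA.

With gate tied to drain, V_SG = V_SD ≥ V_SG − |V_tp|, so the device is in saturation.
KCL at the drain: ½ k_p (V_SG − |V_tp|)² = (V_DD − V_SG)/R.
Let x = V_SG − 0.45. Then 49 x² + x − 13.75 = 0, giving x = 0.52 V (positive root), so V_SG = 0.97 V.
I_D = (V_DD − V_SG)/R = (14.2 − 0.97) / 28 = 0.473 mA.

I_D = 0.473 mA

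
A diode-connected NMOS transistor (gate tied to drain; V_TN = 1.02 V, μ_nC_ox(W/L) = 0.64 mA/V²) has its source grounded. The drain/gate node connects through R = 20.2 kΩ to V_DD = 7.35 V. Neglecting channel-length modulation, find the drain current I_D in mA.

With gate tied to drain, V_GS = V_DS ≥ V_GS − V_TN, so the device is in saturation.
KCL at the drain: ½ k_n (V_GS − V_TN)² = (V_DD − V_GS)/R.
Let x = V_GS − 1.02. Then 6.46 x² + x − 6.33 = 0, giving x = 0.915 V (positive root), so V_GS = 1.94 V.
I_D = (V_DD − V_GS)/R = (7.35 − 1.94) / 20.2 = 0.268 mA.

I_D = 0.268 mA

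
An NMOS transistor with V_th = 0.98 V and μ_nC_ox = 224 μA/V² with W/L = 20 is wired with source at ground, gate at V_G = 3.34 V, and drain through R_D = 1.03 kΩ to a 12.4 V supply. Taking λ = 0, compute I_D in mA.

V_GS = V_G = 3.34 V, so V_ov = 3.34 − 0.98 = 2.36 V.
k_n = μ_nC_ox · (W/L) = 4.48 mA/V².
Assume saturation: I_D = ½ k_n V_ov² = 0.5 × 4.48 × 2.36² = 12.5 mA, giving V_DS = V_DD − I_D R_D = 12.4 − 12.5 × 1.03 = -0.45 V.
But -0.45 V < V_ov = 2.36 V, so the device is actually in triode.
In triode I_D = k_n[V_ov V_DS − ½ V_DS²] and I_D = (V_DD − V_DS)/R_D. Equating: 2.31 V_DS² − 11.89 V_DS + 12.4 = 0, giving V_DS = 1.45 V (the root below V_ov).
I_D = (12.4 − 1.45) / 1.03 = 10.6 mA.

I_D = 10.6 mA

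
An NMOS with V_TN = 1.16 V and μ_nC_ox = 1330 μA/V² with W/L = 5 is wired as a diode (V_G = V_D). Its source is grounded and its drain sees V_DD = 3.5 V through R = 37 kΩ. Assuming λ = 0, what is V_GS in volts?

With gate tied to drain, V_GS = V_DS ≥ V_GS − V_TN, so the device is in saturation.
k_n = μ_nC_ox · (W/L) = 6.65 mA/V².
KCL at the drain: ½ k_n (V_GS − V_TN)² = (V_DD − V_GS)/R.
Let x = V_GS − 1.16. Then 123 x² + x − 2.34 = 0, giving x = 0.134 V (positive root), so V_GS = 1.29 V.
I_D = (V_DD − V_GS)/R = (3.5 − 1.29) / 37 = 0.0596 mA.

V_GS = 1.29 V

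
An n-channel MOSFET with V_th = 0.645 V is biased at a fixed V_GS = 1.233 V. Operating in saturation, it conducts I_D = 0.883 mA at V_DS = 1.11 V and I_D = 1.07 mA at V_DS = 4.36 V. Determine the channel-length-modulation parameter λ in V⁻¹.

λ = 0.0702 V⁻¹

With V_GS fixed, I_D ∝ (1 + λ V_DS) in saturation, so I_D2/I_D1 = (1 + λ V_DS2)/(1 + λ V_DS1).
1.07/0.883 = 1.212 = (1 + 4.36 λ)/(1 + 1.11 λ).
Solving: λ (I_D1 V_DS2 − I_D2 V_DS1) = I_D2 − I_D1, so λ = (1.07 − 0.883) / (0.883 × 4.36 − 1.07 × 1.11) = 0.187 / 2.66 = 0.0702 V⁻¹.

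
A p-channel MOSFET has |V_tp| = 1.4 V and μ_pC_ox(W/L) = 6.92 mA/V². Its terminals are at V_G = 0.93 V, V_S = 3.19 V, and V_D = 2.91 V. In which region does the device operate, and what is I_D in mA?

V_SG = V_S − V_G = 3.19 − 0.93 = 2.26 V; V_SD = V_S − V_D = 3.19 − 2.91 = 0.28 V.
V_ov = V_SG − |V_tp| = 2.26 − 1.4 = 0.86 V.
Since V_SD = 0.28 V < V_ov = 0.86 V, the device is in the triode region.
I_D = k_p [V_ov · V_SD − ½ V_SD²] = 6.92 × [0.86 × 0.28 − 0.5 × 0.28²] = 1.4 mA.

Triode; I_D = 1.40 mA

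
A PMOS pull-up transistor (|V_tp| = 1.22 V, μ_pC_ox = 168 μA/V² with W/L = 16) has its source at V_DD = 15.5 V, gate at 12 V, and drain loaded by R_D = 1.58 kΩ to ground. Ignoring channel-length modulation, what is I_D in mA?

V_SG = V_DD − V_G = 15.5 − 12 = 3.5 V, so V_ov = 3.5 − 1.22 = 2.28 V.
k_p = μ_pC_ox · (W/L) = 2.688 mA/V².
Assume saturation: I_D = ½ k_p V_ov² = 0.5 × 2.688 × 2.28² = 6.99 mA, giving V_SD = V_DD − I_D R_D = 15.5 − 6.99 × 1.58 = 4.46 V.
V_SD = 4.46 V ≥ V_ov = 2.28 V, confirming saturation.

I_D = 6.99 mA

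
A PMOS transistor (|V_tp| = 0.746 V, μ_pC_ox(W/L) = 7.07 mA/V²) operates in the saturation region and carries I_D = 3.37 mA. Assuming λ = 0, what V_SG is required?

V_SG = 1.72 V

In saturation I_D = ½ k_p (V_SG − |V_tp|)², so V_SG − |V_tp| = √(2 I_D / k_p) = √(2 × 3.37 / 7.07) = 0.976 V.
V_SG = 0.746 + 0.976 = 1.72 V.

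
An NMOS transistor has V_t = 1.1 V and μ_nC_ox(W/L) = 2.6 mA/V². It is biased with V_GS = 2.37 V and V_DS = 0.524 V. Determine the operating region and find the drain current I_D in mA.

V_ov = V_GS − V_t = 2.37 − 1.1 = 1.27 V.
Since V_DS = 0.524 V < V_ov = 1.27 V, the device is in the triode region.
I_D = k_n [V_ov · V_DS − ½ V_DS²] = 2.6 × [1.27 × 0.524 − 0.5 × 0.524²] = 1.37 mA.

Triode; I_D = 1.37 mA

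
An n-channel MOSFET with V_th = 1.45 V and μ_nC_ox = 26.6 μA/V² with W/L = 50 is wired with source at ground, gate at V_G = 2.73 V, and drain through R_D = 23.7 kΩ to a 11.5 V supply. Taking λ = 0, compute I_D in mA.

I_D = 0.472 mA

V_GS = V_G = 2.73 V, so V_ov = 2.73 − 1.45 = 1.28 V.
k_n = μ_nC_ox · (W/L) = 1.33 mA/V².
Assume saturation: I_D = ½ k_n V_ov² = 0.5 × 1.33 × 1.28² = 1.09 mA, giving V_DS = V_DD − I_D R_D = 11.5 − 1.09 × 23.7 = -14.3 V.
But -14.3 V < V_ov = 1.28 V, so the device is actually in triode.
In triode I_D = k_n[V_ov V_DS − ½ V_DS²] and I_D = (V_DD − V_DS)/R_D. Equating: 15.8 V_DS² − 41.35 V_DS + 11.5 = 0, giving V_DS = 0.316 V (the root below V_ov).
I_D = (11.5 − 0.316) / 23.7 = 0.472 mA.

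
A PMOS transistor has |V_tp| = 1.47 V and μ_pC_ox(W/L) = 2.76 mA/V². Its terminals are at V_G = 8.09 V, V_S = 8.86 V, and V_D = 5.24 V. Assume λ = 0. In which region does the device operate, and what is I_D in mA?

Cutoff; I_D = 0 mA

V_SG = V_S − V_G = 8.86 − 8.09 = 0.77 V; V_SD = V_S − V_D = 8.86 − 5.24 = 3.62 V.
V_SG = 0.77 V < |V_tp| = 1.47 V, so the transistor is in cutoff.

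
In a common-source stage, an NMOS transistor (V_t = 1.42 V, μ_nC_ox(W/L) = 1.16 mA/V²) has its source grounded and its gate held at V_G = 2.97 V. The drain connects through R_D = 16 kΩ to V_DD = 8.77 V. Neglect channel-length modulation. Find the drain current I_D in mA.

V_GS = V_G = 2.97 V, so V_ov = 2.97 − 1.42 = 1.55 V.
Assume saturation: I_D = ½ k_n V_ov² = 0.5 × 1.16 × 1.55² = 1.39 mA, giving V_DS = V_DD − I_D R_D = 8.77 − 1.39 × 16 = -13.5 V.
But -13.5 V < V_ov = 1.55 V, so the device is actually in triode.
In triode I_D = k_n[V_ov V_DS − ½ V_DS²] and I_D = (V_DD − V_DS)/R_D. Equating: 9.28 V_DS² − 29.77 V_DS + 8.77 = 0, giving V_DS = 0.328 V (the root below V_ov).
I_D = (8.77 − 0.328) / 16 = 0.528 mA.

I_D = 0.528 mA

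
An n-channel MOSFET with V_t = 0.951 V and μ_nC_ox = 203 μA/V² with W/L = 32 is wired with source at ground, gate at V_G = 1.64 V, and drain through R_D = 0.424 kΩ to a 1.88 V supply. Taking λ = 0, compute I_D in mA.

V_GS = V_G = 1.64 V, so V_ov = 1.64 − 0.951 = 0.689 V.
k_n = μ_nC_ox · (W/L) = 6.496 mA/V².
Assume saturation: I_D = ½ k_n V_ov² = 0.5 × 6.496 × 0.689² = 1.54 mA, giving V_DS = V_DD − I_D R_D = 1.88 − 1.54 × 0.424 = 1.23 V.
V_DS = 1.23 V ≥ V_ov = 0.689 V, confirming saturation.

I_D = 1.54 mA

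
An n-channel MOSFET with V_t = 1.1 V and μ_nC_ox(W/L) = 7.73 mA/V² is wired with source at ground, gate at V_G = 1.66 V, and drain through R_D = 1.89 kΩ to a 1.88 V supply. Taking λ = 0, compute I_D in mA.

I_D = 0.858 mA

V_GS = V_G = 1.66 V, so V_ov = 1.66 − 1.1 = 0.56 V.
Assume saturation: I_D = ½ k_n V_ov² = 0.5 × 7.73 × 0.56² = 1.21 mA, giving V_DS = V_DD − I_D R_D = 1.88 − 1.21 × 1.89 = -0.411 V.
But -0.411 V < V_ov = 0.56 V, so the device is actually in triode.
In triode I_D = k_n[V_ov V_DS − ½ V_DS²] and I_D = (V_DD − V_DS)/R_D. Equating: 7.3 V_DS² − 9.181 V_DS + 1.88 = 0, giving V_DS = 0.258 V (the root below V_ov).
I_D = (1.88 − 0.258) / 1.89 = 0.858 mA.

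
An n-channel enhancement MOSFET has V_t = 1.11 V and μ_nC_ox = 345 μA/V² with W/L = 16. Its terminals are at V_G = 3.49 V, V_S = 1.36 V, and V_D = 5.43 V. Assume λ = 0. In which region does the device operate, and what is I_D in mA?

Saturation; I_D = 2.87 mA

V_GS = V_G − V_S = 3.49 − 1.36 = 2.13 V; V_DS = V_D − V_S = 5.43 − 1.36 = 4.07 V.
k_n = μ_nC_ox · (W/L) = 5.52 mA/V².
V_ov = V_GS − V_t = 2.13 − 1.11 = 1.02 V.
Since V_DS = 4.07 V ≥ V_ov = 1.02 V, the device is in saturation.
I_D = ½ k_n V_ov² = 0.5 × 5.52 × 1.02² = 2.87 mA.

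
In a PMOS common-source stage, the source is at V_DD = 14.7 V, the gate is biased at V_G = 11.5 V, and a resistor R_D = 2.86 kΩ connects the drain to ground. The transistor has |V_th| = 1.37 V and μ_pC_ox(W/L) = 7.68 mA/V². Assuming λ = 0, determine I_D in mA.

V_SG = V_DD − V_G = 14.7 − 11.5 = 3.2 V, so V_ov = 3.2 − 1.37 = 1.83 V.
Assume saturation: I_D = ½ k_p V_ov² = 0.5 × 7.68 × 1.83² = 12.9 mA, giving V_SD = V_DD − I_D R_D = 14.7 − 12.9 × 2.86 = -22.1 V.
But -22.1 V < V_ov = 1.83 V, so the device is actually in triode.
In triode I_D = k_p[V_ov V_SD − ½ V_SD²] and I_D = (V_DD − V_SD)/R_D. Equating: 11 V_SD² − 41.2 V_SD + 14.7 = 0, giving V_SD = 0.399 V (the root below V_ov).
I_D = (14.7 − 0.399) / 2.86 = 5 mA.

I_D = 5.00 mA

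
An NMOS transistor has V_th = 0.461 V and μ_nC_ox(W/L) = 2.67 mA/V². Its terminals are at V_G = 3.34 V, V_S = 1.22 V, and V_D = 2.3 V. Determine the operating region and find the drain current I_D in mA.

Triode; I_D = 3.23 mA

V_GS = V_G − V_S = 3.34 − 1.22 = 2.12 V; V_DS = V_D − V_S = 2.3 − 1.22 = 1.08 V.
V_ov = V_GS − V_th = 2.12 − 0.461 = 1.66 V.
Since V_DS = 1.08 V < V_ov = 1.66 V, the device is in the triode region.
I_D = k_n [V_ov · V_DS − ½ V_DS²] = 2.67 × [1.66 × 1.08 − 0.5 × 1.08²] = 3.23 mA.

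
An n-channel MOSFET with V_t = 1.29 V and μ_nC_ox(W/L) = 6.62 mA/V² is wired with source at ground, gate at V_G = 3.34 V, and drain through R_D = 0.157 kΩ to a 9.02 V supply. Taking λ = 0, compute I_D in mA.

V_GS = V_G = 3.34 V, so V_ov = 3.34 − 1.29 = 2.05 V.
Assume saturation: I_D = ½ k_n V_ov² = 0.5 × 6.62 × 2.05² = 13.9 mA, giving V_DS = V_DD − I_D R_D = 9.02 − 13.9 × 0.157 = 6.84 V.
V_DS = 6.84 V ≥ V_ov = 2.05 V, confirming saturation.

I_D = 13.9 mA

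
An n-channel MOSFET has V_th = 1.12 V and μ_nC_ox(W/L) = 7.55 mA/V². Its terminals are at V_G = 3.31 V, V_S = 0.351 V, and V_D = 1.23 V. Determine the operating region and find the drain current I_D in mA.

Triode; I_D = 9.29 mA

V_GS = V_G − V_S = 3.31 − 0.351 = 2.96 V; V_DS = V_D − V_S = 1.23 − 0.351 = 0.879 V.
V_ov = V_GS − V_th = 2.96 − 1.12 = 1.84 V.
Since V_DS = 0.879 V < V_ov = 1.84 V, the device is in the triode region.
I_D = k_n [V_ov · V_DS − ½ V_DS²] = 7.55 × [1.84 × 0.879 − 0.5 × 0.879²] = 9.29 mA.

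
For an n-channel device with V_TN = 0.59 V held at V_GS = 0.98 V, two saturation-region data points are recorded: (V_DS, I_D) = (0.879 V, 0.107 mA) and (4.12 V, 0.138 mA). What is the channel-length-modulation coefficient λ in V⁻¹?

With V_GS fixed, I_D ∝ (1 + λ V_DS) in saturation, so I_D2/I_D1 = (1 + λ V_DS2)/(1 + λ V_DS1).
0.138/0.107 = 1.29 = (1 + 4.12 λ)/(1 + 0.879 λ).
Solving: λ (I_D1 V_DS2 − I_D2 V_DS1) = I_D2 − I_D1, so λ = (0.138 − 0.107) / (0.107 × 4.12 − 0.138 × 0.879) = 0.031 / 0.32 = 0.097 V⁻¹.

λ = 0.0970 V⁻¹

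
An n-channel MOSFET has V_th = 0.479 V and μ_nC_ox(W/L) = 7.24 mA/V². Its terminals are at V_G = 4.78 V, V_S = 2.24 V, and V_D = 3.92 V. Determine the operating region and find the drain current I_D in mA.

Triode; I_D = 14.9 mA

V_GS = V_G − V_S = 4.78 − 2.24 = 2.54 V; V_DS = V_D − V_S = 3.92 − 2.24 = 1.68 V.
V_ov = V_GS − V_th = 2.54 − 0.479 = 2.06 V.
Since V_DS = 1.68 V < V_ov = 2.06 V, the device is in the triode region.
I_D = k_n [V_ov · V_DS − ½ V_DS²] = 7.24 × [2.06 × 1.68 − 0.5 × 1.68²] = 14.9 mA.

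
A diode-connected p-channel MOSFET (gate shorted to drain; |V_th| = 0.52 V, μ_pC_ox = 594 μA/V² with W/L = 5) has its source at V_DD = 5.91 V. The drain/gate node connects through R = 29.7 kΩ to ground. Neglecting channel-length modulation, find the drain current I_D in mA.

I_D = 0.170 mA

With gate tied to drain, V_SG = V_SD ≥ V_SG − |V_th|, so the device is in saturation.
k_p = μ_pC_ox · (W/L) = 2.97 mA/V².
KCL at the drain: ½ k_p (V_SG − |V_th|)² = (V_DD − V_SG)/R.
Let x = V_SG − 0.52. Then 44.1 x² + x − 5.39 = 0, giving x = 0.338 V (positive root), so V_SG = 0.858 V.
I_D = (V_DD − V_SG)/R = (5.91 − 0.858) / 29.7 = 0.17 mA.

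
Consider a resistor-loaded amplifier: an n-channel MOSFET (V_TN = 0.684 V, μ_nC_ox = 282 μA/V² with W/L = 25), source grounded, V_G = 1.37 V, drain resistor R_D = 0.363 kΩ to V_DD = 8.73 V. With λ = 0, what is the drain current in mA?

V_GS = V_G = 1.37 V, so V_ov = 1.37 − 0.684 = 0.686 V.
k_n = μ_nC_ox · (W/L) = 7.05 mA/V².
Assume saturation: I_D = ½ k_n V_ov² = 0.5 × 7.05 × 0.686² = 1.66 mA, giving V_DS = V_DD − I_D R_D = 8.73 − 1.66 × 0.363 = 8.13 V.
V_DS = 8.13 V ≥ V_ov = 0.686 V, confirming saturation.

I_D = 1.66 mA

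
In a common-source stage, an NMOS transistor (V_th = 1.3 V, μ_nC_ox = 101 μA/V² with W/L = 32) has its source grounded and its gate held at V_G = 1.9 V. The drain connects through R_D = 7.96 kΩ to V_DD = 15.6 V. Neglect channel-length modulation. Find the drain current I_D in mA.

V_GS = V_G = 1.9 V, so V_ov = 1.9 − 1.3 = 0.6 V.
k_n = μ_nC_ox · (W/L) = 3.232 mA/V².
Assume saturation: I_D = ½ k_n V_ov² = 0.5 × 3.232 × 0.6² = 0.582 mA, giving V_DS = V_DD − I_D R_D = 15.6 − 0.582 × 7.96 = 11 V.
V_DS = 11 V ≥ V_ov = 0.6 V, confirming saturation.

I_D = 0.582 mA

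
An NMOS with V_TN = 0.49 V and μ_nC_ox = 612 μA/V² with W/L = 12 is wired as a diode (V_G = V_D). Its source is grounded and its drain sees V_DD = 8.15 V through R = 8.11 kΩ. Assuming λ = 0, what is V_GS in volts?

With gate tied to drain, V_GS = V_DS ≥ V_GS − V_TN, so the device is in saturation.
k_n = μ_nC_ox · (W/L) = 7.344 mA/V².
KCL at the drain: ½ k_n (V_GS − V_TN)² = (V_DD − V_GS)/R.
Let x = V_GS − 0.49. Then 29.8 x² + x − 7.66 = 0, giving x = 0.491 V (positive root), so V_GS = 0.981 V.
I_D = (V_DD − V_GS)/R = (8.15 − 0.981) / 8.11 = 0.884 mA.

V_GS = 0.981 V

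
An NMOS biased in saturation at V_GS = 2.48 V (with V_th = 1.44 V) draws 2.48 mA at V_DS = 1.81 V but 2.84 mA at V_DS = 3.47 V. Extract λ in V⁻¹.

λ = 0.104 V⁻¹

With V_GS fixed, I_D ∝ (1 + λ V_DS) in saturation, so I_D2/I_D1 = (1 + λ V_DS2)/(1 + λ V_DS1).
2.84/2.48 = 1.145 = (1 + 3.47 λ)/(1 + 1.81 λ).
Solving: λ (I_D1 V_DS2 − I_D2 V_DS1) = I_D2 − I_D1, so λ = (2.84 − 2.48) / (2.48 × 3.47 − 2.84 × 1.81) = 0.36 / 3.47 = 0.104 V⁻¹.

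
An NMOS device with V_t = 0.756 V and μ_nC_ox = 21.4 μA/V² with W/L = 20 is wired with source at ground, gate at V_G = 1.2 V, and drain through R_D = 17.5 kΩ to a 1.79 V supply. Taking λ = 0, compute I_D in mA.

I_D = 0.0422 mA

V_GS = V_G = 1.2 V, so V_ov = 1.2 − 0.756 = 0.444 V.
k_n = μ_nC_ox · (W/L) = 0.428 mA/V².
Assume saturation: I_D = ½ k_n V_ov² = 0.5 × 0.428 × 0.444² = 0.0422 mA, giving V_DS = V_DD − I_D R_D = 1.79 − 0.0422 × 17.5 = 1.05 V.
V_DS = 1.05 V ≥ V_ov = 0.444 V, confirming saturation.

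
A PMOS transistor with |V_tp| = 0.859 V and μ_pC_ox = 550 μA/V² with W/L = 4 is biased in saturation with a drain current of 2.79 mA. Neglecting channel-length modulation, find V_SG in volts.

k_p = μ_pC_ox · (W/L) = 2.2 mA/V².
In saturation I_D = ½ k_p (V_SG − |V_tp|)², so V_SG − |V_tp| = √(2 I_D / k_p) = √(2 × 2.79 / 2.2) = 1.59 V.
V_SG = 0.859 + 1.59 = 2.45 V.

V_SG = 2.45 V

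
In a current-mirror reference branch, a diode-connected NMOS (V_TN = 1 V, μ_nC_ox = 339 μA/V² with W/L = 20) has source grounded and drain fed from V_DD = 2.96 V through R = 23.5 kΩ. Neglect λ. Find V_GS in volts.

With gate tied to drain, V_GS = V_DS ≥ V_GS − V_TN, so the device is in saturation.
k_n = μ_nC_ox · (W/L) = 6.78 mA/V².
KCL at the drain: ½ k_n (V_GS − V_TN)² = (V_DD − V_GS)/R.
Let x = V_GS − 1. Then 79.7 x² + x − 1.96 = 0, giving x = 0.151 V (positive root), so V_GS = 1.15 V.
I_D = (V_DD − V_GS)/R = (2.96 − 1.15) / 23.5 = 0.077 mA.

V_GS = 1.15 V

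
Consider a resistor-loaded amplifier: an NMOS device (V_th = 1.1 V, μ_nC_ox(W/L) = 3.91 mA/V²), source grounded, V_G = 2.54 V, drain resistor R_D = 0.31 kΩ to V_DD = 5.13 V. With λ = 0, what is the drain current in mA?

V_GS = V_G = 2.54 V, so V_ov = 2.54 − 1.1 = 1.44 V.
Assume saturation: I_D = ½ k_n V_ov² = 0.5 × 3.91 × 1.44² = 4.05 mA, giving V_DS = V_DD − I_D R_D = 5.13 − 4.05 × 0.31 = 3.87 V.
V_DS = 3.87 V ≥ V_ov = 1.44 V, confirming saturation.

I_D = 4.05 mA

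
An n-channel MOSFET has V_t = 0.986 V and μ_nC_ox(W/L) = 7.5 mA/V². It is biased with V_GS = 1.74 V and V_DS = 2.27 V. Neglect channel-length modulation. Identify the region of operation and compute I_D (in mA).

Saturation; I_D = 2.13 mA

V_ov = V_GS − V_t = 1.74 − 0.986 = 0.754 V.
Since V_DS = 2.27 V ≥ V_ov = 0.754 V, the device is in saturation.
I_D = ½ k_n V_ov² = 0.5 × 7.5 × 0.754² = 2.13 mA.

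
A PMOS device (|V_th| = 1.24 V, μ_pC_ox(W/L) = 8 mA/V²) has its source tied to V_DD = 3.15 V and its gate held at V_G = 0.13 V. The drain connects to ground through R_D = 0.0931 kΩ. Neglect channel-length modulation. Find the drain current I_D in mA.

V_SG = V_DD − V_G = 3.15 − 0.13 = 3.02 V, so V_ov = 3.02 − 1.24 = 1.78 V.
Assume saturation: I_D = ½ k_p V_ov² = 0.5 × 8 × 1.78² = 12.7 mA, giving V_SD = V_DD − I_D R_D = 3.15 − 12.7 × 0.0931 = 1.97 V.
V_SD = 1.97 V ≥ V_ov = 1.78 V, confirming saturation.

I_D = 12.7 mA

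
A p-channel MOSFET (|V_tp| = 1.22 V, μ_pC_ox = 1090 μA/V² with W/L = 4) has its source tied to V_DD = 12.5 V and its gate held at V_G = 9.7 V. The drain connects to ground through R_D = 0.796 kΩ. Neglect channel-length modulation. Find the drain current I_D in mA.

I_D = 5.44 mA

V_SG = V_DD − V_G = 12.5 − 9.7 = 2.8 V, so V_ov = 2.8 − 1.22 = 1.58 V.
k_p = μ_pC_ox · (W/L) = 4.36 mA/V².
Assume saturation: I_D = ½ k_p V_ov² = 0.5 × 4.36 × 1.58² = 5.44 mA, giving V_SD = V_DD − I_D R_D = 12.5 − 5.44 × 0.796 = 8.17 V.
V_SD = 8.17 V ≥ V_ov = 1.58 V, confirming saturation.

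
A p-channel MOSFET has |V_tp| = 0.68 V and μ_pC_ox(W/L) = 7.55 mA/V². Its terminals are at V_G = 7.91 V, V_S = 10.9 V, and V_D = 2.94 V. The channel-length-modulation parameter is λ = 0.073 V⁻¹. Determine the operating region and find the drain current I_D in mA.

Saturation; I_D = 31.8 mA

V_SG = V_S − V_G = 10.9 − 7.91 = 2.99 V; V_SD = V_S − V_D = 10.9 − 2.94 = 7.96 V.
V_ov = V_SG − |V_tp| = 2.99 − 0.68 = 2.31 V.
Since V_SD = 7.96 V ≥ V_ov = 2.31 V, the device is in saturation.
I_D = ½ k_p V_ov² (1 + λ V_SD) = 0.5 × 7.55 × 2.31² × (1 + 0.073 × 7.96) = 31.8 mA.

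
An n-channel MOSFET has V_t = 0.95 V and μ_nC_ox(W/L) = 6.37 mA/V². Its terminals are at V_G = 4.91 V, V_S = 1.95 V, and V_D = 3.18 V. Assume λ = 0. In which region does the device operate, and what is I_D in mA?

V_GS = V_G − V_S = 4.91 − 1.95 = 2.96 V; V_DS = V_D − V_S = 3.18 − 1.95 = 1.23 V.
V_ov = V_GS − V_t = 2.96 − 0.95 = 2.01 V.
Since V_DS = 1.23 V < V_ov = 2.01 V, the device is in the triode region.
I_D = k_n [V_ov · V_DS − ½ V_DS²] = 6.37 × [2.01 × 1.23 − 0.5 × 1.23²] = 10.9 mA.

Triode; I_D = 10.9 mA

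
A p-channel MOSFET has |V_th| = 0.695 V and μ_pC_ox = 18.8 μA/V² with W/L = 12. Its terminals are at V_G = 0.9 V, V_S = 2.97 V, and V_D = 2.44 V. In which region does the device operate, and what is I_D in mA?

V_SG = V_S − V_G = 2.97 − 0.9 = 2.07 V; V_SD = V_S − V_D = 2.97 − 2.44 = 0.53 V.
k_p = μ_pC_ox · (W/L) = 0.2256 mA/V².
V_ov = V_SG − |V_th| = 2.07 − 0.695 = 1.38 V.
Since V_SD = 0.53 V < V_ov = 1.38 V, the device is in the triode region.
I_D = k_p [V_ov · V_SD − ½ V_SD²] = 0.2256 × [1.38 × 0.53 − 0.5 × 0.53²] = 0.133 mA.

Triode; I_D = 0.133 mA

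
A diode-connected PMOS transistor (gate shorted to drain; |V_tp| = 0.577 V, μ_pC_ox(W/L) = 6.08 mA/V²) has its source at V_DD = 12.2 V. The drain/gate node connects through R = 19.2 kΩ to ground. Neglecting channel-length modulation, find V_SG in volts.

V_SG = 1.01 V

With gate tied to drain, V_SG = V_SD ≥ V_SG − |V_tp|, so the device is in saturation.
KCL at the drain: ½ k_p (V_SG − |V_tp|)² = (V_DD − V_SG)/R.
Let x = V_SG − 0.577. Then 58.4 x² + x − 11.62 = 0, giving x = 0.438 V (positive root), so V_SG = 1.01 V.
I_D = (V_DD − V_SG)/R = (12.2 − 1.01) / 19.2 = 0.583 mA.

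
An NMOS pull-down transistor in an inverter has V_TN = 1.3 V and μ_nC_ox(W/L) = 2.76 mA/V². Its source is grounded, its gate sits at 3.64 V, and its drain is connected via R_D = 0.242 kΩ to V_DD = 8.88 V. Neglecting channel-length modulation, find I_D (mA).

I_D = 7.56 mA

V_GS = V_G = 3.64 V, so V_ov = 3.64 − 1.3 = 2.34 V.
Assume saturation: I_D = ½ k_n V_ov² = 0.5 × 2.76 × 2.34² = 7.56 mA, giving V_DS = V_DD − I_D R_D = 8.88 − 7.56 × 0.242 = 7.05 V.
V_DS = 7.05 V ≥ V_ov = 2.34 V, confirming saturation.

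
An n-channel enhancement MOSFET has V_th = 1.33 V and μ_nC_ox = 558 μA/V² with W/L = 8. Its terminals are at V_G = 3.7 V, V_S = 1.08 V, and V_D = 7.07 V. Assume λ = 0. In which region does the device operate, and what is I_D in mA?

Saturation; I_D = 3.71 mA

V_GS = V_G − V_S = 3.7 − 1.08 = 2.62 V; V_DS = V_D − V_S = 7.07 − 1.08 = 5.99 V.
k_n = μ_nC_ox · (W/L) = 4.464 mA/V².
V_ov = V_GS − V_th = 2.62 − 1.33 = 1.29 V.
Since V_DS = 5.99 V ≥ V_ov = 1.29 V, the device is in saturation.
I_D = ½ k_n V_ov² = 0.5 × 4.464 × 1.29² = 3.71 mA.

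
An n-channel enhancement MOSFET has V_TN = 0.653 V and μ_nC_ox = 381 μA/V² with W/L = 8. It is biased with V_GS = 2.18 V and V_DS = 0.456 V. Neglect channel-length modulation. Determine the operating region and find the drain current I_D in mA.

Triode; I_D = 1.81 mA

k_n = μ_nC_ox · (W/L) = 3.048 mA/V².
V_ov = V_GS − V_TN = 2.18 − 0.653 = 1.53 V.
Since V_DS = 0.456 V < V_ov = 1.53 V, the device is in the triode region.
I_D = k_n [V_ov · V_DS − ½ V_DS²] = 3.048 × [1.53 × 0.456 − 0.5 × 0.456²] = 1.81 mA.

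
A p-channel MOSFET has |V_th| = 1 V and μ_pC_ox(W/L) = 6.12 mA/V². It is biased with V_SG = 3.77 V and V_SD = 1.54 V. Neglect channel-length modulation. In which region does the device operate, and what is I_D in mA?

Triode; I_D = 18.8 mA

V_ov = V_SG − |V_th| = 3.77 − 1 = 2.77 V.
Since V_SD = 1.54 V < V_ov = 2.77 V, the device is in the triode region.
I_D = k_p [V_ov · V_SD − ½ V_SD²] = 6.12 × [2.77 × 1.54 − 0.5 × 1.54²] = 18.8 mA.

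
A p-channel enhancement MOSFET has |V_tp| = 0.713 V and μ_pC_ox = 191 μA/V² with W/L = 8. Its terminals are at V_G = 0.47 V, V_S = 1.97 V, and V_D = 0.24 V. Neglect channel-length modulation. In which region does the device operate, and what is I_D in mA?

Saturation; I_D = 0.473 mA

V_SG = V_S − V_G = 1.97 − 0.47 = 1.5 V; V_SD = V_S − V_D = 1.97 − 0.24 = 1.73 V.
k_p = μ_pC_ox · (W/L) = 1.528 mA/V².
V_ov = V_SG − |V_tp| = 1.5 − 0.713 = 0.787 V.
Since V_SD = 1.73 V ≥ V_ov = 0.787 V, the device is in saturation.
I_D = ½ k_p V_ov² = 0.5 × 1.528 × 0.787² = 0.473 mA.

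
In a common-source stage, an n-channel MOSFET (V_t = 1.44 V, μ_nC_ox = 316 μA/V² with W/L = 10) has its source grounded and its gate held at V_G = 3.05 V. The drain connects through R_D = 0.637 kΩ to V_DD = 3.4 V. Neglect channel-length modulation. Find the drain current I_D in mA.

I_D = 3.65 mA

V_GS = V_G = 3.05 V, so V_ov = 3.05 − 1.44 = 1.61 V.
k_n = μ_nC_ox · (W/L) = 3.16 mA/V².
Assume saturation: I_D = ½ k_n V_ov² = 0.5 × 3.16 × 1.61² = 4.1 mA, giving V_DS = V_DD − I_D R_D = 3.4 − 4.1 × 0.637 = 0.791 V.
But 0.791 V < V_ov = 1.61 V, so the device is actually in triode.
In triode I_D = k_n[V_ov V_DS − ½ V_DS²] and I_D = (V_DD − V_DS)/R_D. Equating: 1.01 V_DS² − 4.241 V_DS + 3.4 = 0, giving V_DS = 1.08 V (the root below V_ov).
I_D = (3.4 − 1.08) / 0.637 = 3.65 mA.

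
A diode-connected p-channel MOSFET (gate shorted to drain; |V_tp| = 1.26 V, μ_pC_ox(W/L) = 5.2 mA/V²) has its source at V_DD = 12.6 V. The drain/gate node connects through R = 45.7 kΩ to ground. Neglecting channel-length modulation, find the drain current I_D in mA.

With gate tied to drain, V_SG = V_SD ≥ V_SG − |V_tp|, so the device is in saturation.
KCL at the drain: ½ k_p (V_SG − |V_tp|)² = (V_DD − V_SG)/R.
Let x = V_SG − 1.26. Then 119 x² + x − 11.34 = 0, giving x = 0.305 V (positive root), so V_SG = 1.56 V.
I_D = (V_DD − V_SG)/R = (12.6 − 1.56) / 45.7 = 0.241 mA.

I_D = 0.241 mA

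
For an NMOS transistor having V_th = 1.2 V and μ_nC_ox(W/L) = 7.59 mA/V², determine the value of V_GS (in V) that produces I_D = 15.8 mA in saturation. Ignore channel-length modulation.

In saturation I_D = ½ k_n (V_GS − V_th)², so V_GS − V_th = √(2 I_D / k_n) = √(2 × 15.8 / 7.59) = 2.04 V.
V_GS = 1.2 + 2.04 = 3.24 V.

V_GS = 3.24 V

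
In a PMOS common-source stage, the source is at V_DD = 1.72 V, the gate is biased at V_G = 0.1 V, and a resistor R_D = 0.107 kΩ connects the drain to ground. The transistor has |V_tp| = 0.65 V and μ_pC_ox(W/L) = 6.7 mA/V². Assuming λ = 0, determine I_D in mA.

I_D = 3.15 mA

V_SG = V_DD − V_G = 1.72 − 0.1 = 1.62 V, so V_ov = 1.62 − 0.65 = 0.97 V.
Assume saturation: I_D = ½ k_p V_ov² = 0.5 × 6.7 × 0.97² = 3.15 mA, giving V_SD = V_DD − I_D R_D = 1.72 − 3.15 × 0.107 = 1.38 V.
V_SD = 1.38 V ≥ V_ov = 0.97 V, confirming saturation.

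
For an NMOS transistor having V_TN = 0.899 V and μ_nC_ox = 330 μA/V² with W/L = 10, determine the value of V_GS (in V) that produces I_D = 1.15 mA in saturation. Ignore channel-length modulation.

k_n = μ_nC_ox · (W/L) = 3.3 mA/V².
In saturation I_D = ½ k_n (V_GS − V_TN)², so V_GS − V_TN = √(2 I_D / k_n) = √(2 × 1.15 / 3.3) = 0.835 V.
V_GS = 0.899 + 0.835 = 1.73 V.

V_GS = 1.73 V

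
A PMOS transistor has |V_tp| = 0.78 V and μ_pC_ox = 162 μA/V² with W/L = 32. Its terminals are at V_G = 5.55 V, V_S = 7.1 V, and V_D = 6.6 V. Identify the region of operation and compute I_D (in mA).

Triode; I_D = 1.35 mA

V_SG = V_S − V_G = 7.1 − 5.55 = 1.55 V; V_SD = V_S − V_D = 7.1 − 6.6 = 0.5 V.
k_p = μ_pC_ox · (W/L) = 5.184 mA/V².
V_ov = V_SG − |V_tp| = 1.55 − 0.78 = 0.77 V.
Since V_SD = 0.5 V < V_ov = 0.77 V, the device is in the triode region.
I_D = k_p [V_ov · V_SD − ½ V_SD²] = 5.184 × [0.77 × 0.5 − 0.5 × 0.5²] = 1.35 mA.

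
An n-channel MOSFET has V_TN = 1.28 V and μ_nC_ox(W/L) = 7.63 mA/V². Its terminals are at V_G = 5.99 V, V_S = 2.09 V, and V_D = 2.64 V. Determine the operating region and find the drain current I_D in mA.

Triode; I_D = 9.84 mA

V_GS = V_G − V_S = 5.99 − 2.09 = 3.9 V; V_DS = V_D − V_S = 2.64 − 2.09 = 0.55 V.
V_ov = V_GS − V_TN = 3.9 − 1.28 = 2.62 V.
Since V_DS = 0.55 V < V_ov = 2.62 V, the device is in the triode region.
I_D = k_n [V_ov · V_DS − ½ V_DS²] = 7.63 × [2.62 × 0.55 − 0.5 × 0.55²] = 9.84 mA.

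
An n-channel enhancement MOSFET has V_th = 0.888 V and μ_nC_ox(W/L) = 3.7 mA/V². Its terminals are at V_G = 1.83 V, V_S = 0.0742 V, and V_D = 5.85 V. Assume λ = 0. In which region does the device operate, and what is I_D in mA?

Saturation; I_D = 1.39 mA

V_GS = V_G − V_S = 1.83 − 0.0742 = 1.76 V; V_DS = V_D − V_S = 5.85 − 0.0742 = 5.78 V.
V_ov = V_GS − V_th = 1.76 − 0.888 = 0.868 V.
Since V_DS = 5.78 V ≥ V_ov = 0.868 V, the device is in saturation.
I_D = ½ k_n V_ov² = 0.5 × 3.7 × 0.868² = 1.39 mA.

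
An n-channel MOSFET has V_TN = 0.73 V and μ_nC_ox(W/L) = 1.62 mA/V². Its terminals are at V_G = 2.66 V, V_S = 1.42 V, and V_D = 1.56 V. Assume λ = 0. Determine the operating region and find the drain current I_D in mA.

Triode; I_D = 0.0998 mA

V_GS = V_G − V_S = 2.66 − 1.42 = 1.24 V; V_DS = V_D − V_S = 1.56 − 1.42 = 0.14 V.
V_ov = V_GS − V_TN = 1.24 − 0.73 = 0.51 V.
Since V_DS = 0.14 V < V_ov = 0.51 V, the device is in the triode region.
I_D = k_n [V_ov · V_DS − ½ V_DS²] = 1.62 × [0.51 × 0.14 − 0.5 × 0.14²] = 0.0998 mA.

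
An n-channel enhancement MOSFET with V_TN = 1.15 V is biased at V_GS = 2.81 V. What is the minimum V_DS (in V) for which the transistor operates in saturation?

V_DS,sat = 1.66 V

The boundary between triode and saturation is V_DS = V_GS − V_TN = V_ov.
V_ov = 2.81 − 1.15 = 1.66 V.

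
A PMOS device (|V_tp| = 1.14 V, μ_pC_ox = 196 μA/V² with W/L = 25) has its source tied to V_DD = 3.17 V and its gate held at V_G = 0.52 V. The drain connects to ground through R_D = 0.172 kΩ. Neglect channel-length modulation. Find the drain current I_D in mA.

I_D = 5.59 mA

V_SG = V_DD − V_G = 3.17 − 0.52 = 2.65 V, so V_ov = 2.65 − 1.14 = 1.51 V.
k_p = μ_pC_ox · (W/L) = 4.9 mA/V².
Assume saturation: I_D = ½ k_p V_ov² = 0.5 × 4.9 × 1.51² = 5.59 mA, giving V_SD = V_DD − I_D R_D = 3.17 − 5.59 × 0.172 = 2.21 V.
V_SD = 2.21 V ≥ V_ov = 1.51 V, confirming saturation.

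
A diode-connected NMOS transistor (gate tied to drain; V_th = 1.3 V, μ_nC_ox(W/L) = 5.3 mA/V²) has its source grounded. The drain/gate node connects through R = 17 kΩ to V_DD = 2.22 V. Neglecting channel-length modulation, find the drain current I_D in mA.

I_D = 0.0463 mA

With gate tied to drain, V_GS = V_DS ≥ V_GS − V_th, so the device is in saturation.
KCL at the drain: ½ k_n (V_GS − V_th)² = (V_DD − V_GS)/R.
Let x = V_GS − 1.3. Then 45 x² + x − 0.92 = 0, giving x = 0.132 V (positive root), so V_GS = 1.43 V.
I_D = (V_DD − V_GS)/R = (2.22 − 1.43) / 17 = 0.0463 mA.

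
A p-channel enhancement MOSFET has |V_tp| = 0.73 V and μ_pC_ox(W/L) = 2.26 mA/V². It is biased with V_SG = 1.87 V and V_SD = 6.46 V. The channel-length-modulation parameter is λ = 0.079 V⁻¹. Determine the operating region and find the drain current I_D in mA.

Saturation; I_D = 2.22 mA

V_ov = V_SG − |V_tp| = 1.87 − 0.73 = 1.14 V.
Since V_SD = 6.46 V ≥ V_ov = 1.14 V, the device is in saturation.
I_D = ½ k_p V_ov² (1 + λ V_SD) = 0.5 × 2.26 × 1.14² × (1 + 0.079 × 6.46) = 2.22 mA.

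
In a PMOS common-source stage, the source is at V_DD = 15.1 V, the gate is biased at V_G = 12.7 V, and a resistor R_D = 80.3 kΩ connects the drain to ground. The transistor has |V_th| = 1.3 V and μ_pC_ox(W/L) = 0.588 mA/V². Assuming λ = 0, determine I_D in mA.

I_D = 0.184 mA

V_SG = V_DD − V_G = 15.1 − 12.7 = 2.4 V, so V_ov = 2.4 − 1.3 = 1.1 V.
Assume saturation: I_D = ½ k_p V_ov² = 0.5 × 0.588 × 1.1² = 0.356 mA, giving V_SD = V_DD − I_D R_D = 15.1 − 0.356 × 80.3 = -13.5 V.
But -13.5 V < V_ov = 1.1 V, so the device is actually in triode.
In triode I_D = k_p[V_ov V_SD − ½ V_SD²] and I_D = (V_DD − V_SD)/R_D. Equating: 23.6 V_SD² − 52.94 V_SD + 15.1 = 0, giving V_SD = 0.335 V (the root below V_ov).
I_D = (15.1 − 0.335) / 80.3 = 0.184 mA.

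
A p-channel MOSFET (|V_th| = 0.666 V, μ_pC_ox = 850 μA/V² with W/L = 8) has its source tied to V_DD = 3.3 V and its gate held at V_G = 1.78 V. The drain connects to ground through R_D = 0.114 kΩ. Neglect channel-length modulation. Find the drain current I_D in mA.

I_D = 2.48 mA

V_SG = V_DD − V_G = 3.3 − 1.78 = 1.52 V, so V_ov = 1.52 − 0.666 = 0.854 V.
k_p = μ_pC_ox · (W/L) = 6.8 mA/V².
Assume saturation: I_D = ½ k_p V_ov² = 0.5 × 6.8 × 0.854² = 2.48 mA, giving V_SD = V_DD − I_D R_D = 3.3 − 2.48 × 0.114 = 3.02 V.
V_SD = 3.02 V ≥ V_ov = 0.854 V, confirming saturation.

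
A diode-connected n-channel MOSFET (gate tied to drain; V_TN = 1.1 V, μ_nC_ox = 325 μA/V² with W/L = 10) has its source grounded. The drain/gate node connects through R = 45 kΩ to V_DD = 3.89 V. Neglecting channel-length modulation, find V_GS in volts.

V_GS = 1.29 V

With gate tied to drain, V_GS = V_DS ≥ V_GS − V_TN, so the device is in saturation.
k_n = μ_nC_ox · (W/L) = 3.25 mA/V².
KCL at the drain: ½ k_n (V_GS − V_TN)² = (V_DD − V_GS)/R.
Let x = V_GS − 1.1. Then 73.1 x² + x − 2.79 = 0, giving x = 0.189 V (positive root), so V_GS = 1.29 V.
I_D = (V_DD − V_GS)/R = (3.89 − 1.29) / 45 = 0.0578 mA.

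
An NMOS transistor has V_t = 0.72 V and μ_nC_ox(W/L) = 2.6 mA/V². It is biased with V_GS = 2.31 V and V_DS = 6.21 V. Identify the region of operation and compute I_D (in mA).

Saturation; I_D = 3.29 mA

V_ov = V_GS − V_t = 2.31 − 0.72 = 1.59 V.
Since V_DS = 6.21 V ≥ V_ov = 1.59 V, the device is in saturation.
I_D = ½ k_n V_ov² = 0.5 × 2.6 × 1.59² = 3.29 mA.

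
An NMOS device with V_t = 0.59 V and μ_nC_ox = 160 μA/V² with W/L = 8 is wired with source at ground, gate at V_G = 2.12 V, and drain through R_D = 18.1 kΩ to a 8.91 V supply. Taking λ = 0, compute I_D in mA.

V_GS = V_G = 2.12 V, so V_ov = 2.12 − 0.59 = 1.53 V.
k_n = μ_nC_ox · (W/L) = 1.28 mA/V².
Assume saturation: I_D = ½ k_n V_ov² = 0.5 × 1.28 × 1.53² = 1.5 mA, giving V_DS = V_DD − I_D R_D = 8.91 − 1.5 × 18.1 = -18.2 V.
But -18.2 V < V_ov = 1.53 V, so the device is actually in triode.
In triode I_D = k_n[V_ov V_DS − ½ V_DS²] and I_D = (V_DD − V_DS)/R_D. Equating: 11.6 V_DS² − 36.45 V_DS + 8.91 = 0, giving V_DS = 0.267 V (the root below V_ov).
I_D = (8.91 − 0.267) / 18.1 = 0.478 mA.

I_D = 0.478 mA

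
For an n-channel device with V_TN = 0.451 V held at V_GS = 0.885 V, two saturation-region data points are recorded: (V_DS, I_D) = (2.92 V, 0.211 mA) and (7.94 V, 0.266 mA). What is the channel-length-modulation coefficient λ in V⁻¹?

λ = 0.0612 V⁻¹

With V_GS fixed, I_D ∝ (1 + λ V_DS) in saturation, so I_D2/I_D1 = (1 + λ V_DS2)/(1 + λ V_DS1).
0.266/0.211 = 1.261 = (1 + 7.94 λ)/(1 + 2.92 λ).
Solving: λ (I_D1 V_DS2 − I_D2 V_DS1) = I_D2 − I_D1, so λ = (0.266 − 0.211) / (0.211 × 7.94 − 0.266 × 2.92) = 0.055 / 0.899 = 0.0612 V⁻¹.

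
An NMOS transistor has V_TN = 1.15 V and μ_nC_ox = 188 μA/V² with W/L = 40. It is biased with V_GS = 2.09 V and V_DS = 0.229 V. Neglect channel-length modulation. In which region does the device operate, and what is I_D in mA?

k_n = μ_nC_ox · (W/L) = 7.52 mA/V².
V_ov = V_GS − V_TN = 2.09 − 1.15 = 0.94 V.
Since V_DS = 0.229 V < V_ov = 0.94 V, the device is in the triode region.
I_D = k_n [V_ov · V_DS − ½ V_DS²] = 7.52 × [0.94 × 0.229 − 0.5 × 0.229²] = 1.42 mA.

Triode; I_D = 1.42 mA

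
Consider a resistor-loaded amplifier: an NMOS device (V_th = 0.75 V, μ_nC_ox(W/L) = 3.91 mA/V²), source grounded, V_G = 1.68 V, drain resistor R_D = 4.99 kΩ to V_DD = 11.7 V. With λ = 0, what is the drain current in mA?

I_D = 1.69 mA

V_GS = V_G = 1.68 V, so V_ov = 1.68 − 0.75 = 0.93 V.
Assume saturation: I_D = ½ k_n V_ov² = 0.5 × 3.91 × 0.93² = 1.69 mA, giving V_DS = V_DD − I_D R_D = 11.7 − 1.69 × 4.99 = 3.26 V.
V_DS = 3.26 V ≥ V_ov = 0.93 V, confirming saturation.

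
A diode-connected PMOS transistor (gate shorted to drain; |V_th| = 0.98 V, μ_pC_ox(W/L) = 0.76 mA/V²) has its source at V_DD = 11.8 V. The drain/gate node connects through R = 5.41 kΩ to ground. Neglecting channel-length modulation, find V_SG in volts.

With gate tied to drain, V_SG = V_SD ≥ V_SG − |V_th|, so the device is in saturation.
KCL at the drain: ½ k_p (V_SG − |V_th|)² = (V_DD − V_SG)/R.
Let x = V_SG − 0.98. Then 2.06 x² + x − 10.82 = 0, giving x = 2.06 V (positive root), so V_SG = 3.04 V.
I_D = (V_DD − V_SG)/R = (11.8 − 3.04) / 5.41 = 1.62 mA.

V_SG = 3.04 V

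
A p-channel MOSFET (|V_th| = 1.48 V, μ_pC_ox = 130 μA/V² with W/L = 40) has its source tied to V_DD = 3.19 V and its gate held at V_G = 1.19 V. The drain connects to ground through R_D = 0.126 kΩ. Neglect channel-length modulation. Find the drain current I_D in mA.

V_SG = V_DD − V_G = 3.19 − 1.19 = 2 V, so V_ov = 2 − 1.48 = 0.52 V.
k_p = μ_pC_ox · (W/L) = 5.2 mA/V².
Assume saturation: I_D = ½ k_p V_ov² = 0.5 × 5.2 × 0.52² = 0.703 mA, giving V_SD = V_DD − I_D R_D = 3.19 − 0.703 × 0.126 = 3.1 V.
V_SD = 3.1 V ≥ V_ov = 0.52 V, confirming saturation.

I_D = 0.703 mA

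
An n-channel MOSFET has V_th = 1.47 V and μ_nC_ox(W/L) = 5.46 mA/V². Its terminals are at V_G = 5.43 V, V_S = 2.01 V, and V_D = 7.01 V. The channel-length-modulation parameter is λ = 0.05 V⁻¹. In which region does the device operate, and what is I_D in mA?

Saturation; I_D = 13.0 mA

V_GS = V_G − V_S = 5.43 − 2.01 = 3.42 V; V_DS = V_D − V_S = 7.01 − 2.01 = 5 V.
V_ov = V_GS − V_th = 3.42 − 1.47 = 1.95 V.
Since V_DS = 5 V ≥ V_ov = 1.95 V, the device is in saturation.
I_D = ½ k_n V_ov² (1 + λ V_DS) = 0.5 × 5.46 × 1.95² × (1 + 0.05 × 5) = 13 mA.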